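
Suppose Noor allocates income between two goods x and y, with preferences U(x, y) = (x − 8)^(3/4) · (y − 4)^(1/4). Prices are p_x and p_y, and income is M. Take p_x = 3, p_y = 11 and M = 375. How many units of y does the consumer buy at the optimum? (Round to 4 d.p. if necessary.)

y* = 10.9773

This is Cobb-Douglas in (x−8, y−4): tangency gives 0.75·p_y·(y−4) = 0.25·p_x·(x−8).
Substituting into the budget: x* = 8 + 0.75·(M − 8·p_x − 4·p_y)/p_x, and y* = 4 + 0.25·(…)/p_y.
Discretionary income = 375 − 8·3 − 4·11 = 307; y* = 4 + 0.25·307/11 = 10.9773.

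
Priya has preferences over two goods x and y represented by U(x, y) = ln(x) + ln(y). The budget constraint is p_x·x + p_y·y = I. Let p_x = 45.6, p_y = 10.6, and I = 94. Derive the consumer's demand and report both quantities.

x* = 1.0307, y* = 4.434

Tangency: MRS = y/x = p_x/p_y.
So p_y·y = p_x·x; combined with the budget, a share 0.5 of income goes to x.
Demand: x*(p_x,p_y,I) = 0.5·I/p_x and y* = 0.5·I/p_y.
At p_x=45.6, p_y=10.6, I=94: x* = 0.5·94/45.6 = 1.0307, y* = 4.434.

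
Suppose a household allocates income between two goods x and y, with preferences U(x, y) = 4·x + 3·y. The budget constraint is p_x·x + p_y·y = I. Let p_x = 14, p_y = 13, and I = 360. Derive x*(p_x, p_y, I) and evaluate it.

Perfect substitutes: compare marginal utility per dollar. 4/p_x vs 3/p_y → 0.2857 vs 0.2308.
x gives more utility per dollar, so spend all income on x: x* = I/p_x, y* = 0.
Numerically: x* = 25.7143, y* = 0.

x* = 25.7143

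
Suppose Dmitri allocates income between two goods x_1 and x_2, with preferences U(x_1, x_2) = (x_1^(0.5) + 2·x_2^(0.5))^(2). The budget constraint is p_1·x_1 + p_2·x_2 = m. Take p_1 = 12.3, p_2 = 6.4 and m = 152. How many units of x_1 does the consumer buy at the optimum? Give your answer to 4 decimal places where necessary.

x_1* = 1.4225

MRS = MU_x_1/MU_x_2 = (1/2)·(x_2/x_1)^(0.5). Set equal to p_1/p_2.
Hence x_2/x_1 = (2·p_1/p_2)^(1/(0.5)), i.e. raised to the 2 power.
Substitute x_2 = (x_2/x_1)·x_1 into the budget: x_1* = m/(p_1 + p_2·(x_2/x_1)).
Numerically x_2/x_1 = 14.774414, so x_1* = 152/(12.3 + 6.4·14.774414) = 1.4225.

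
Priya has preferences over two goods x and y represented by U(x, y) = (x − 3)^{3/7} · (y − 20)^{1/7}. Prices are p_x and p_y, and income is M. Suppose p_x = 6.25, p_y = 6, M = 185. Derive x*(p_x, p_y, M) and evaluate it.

This is Cobb-Douglas in (x−3, y−20): tangency gives 3/7·p_y·(y−20) = 1/7·p_x·(x−3).
After buying the subsistence bundle (3, 20), a share 0.75 of the remaining income goes to x: x* = 3 + 0.75·(M − 3p_x − 20p_y)/p_x.
Discretionary income = 185 − 3·6.25 − 20·6 = 46.25; x* = 3 + 0.75·46.25/6.25 = 8.55.

x* = 8.55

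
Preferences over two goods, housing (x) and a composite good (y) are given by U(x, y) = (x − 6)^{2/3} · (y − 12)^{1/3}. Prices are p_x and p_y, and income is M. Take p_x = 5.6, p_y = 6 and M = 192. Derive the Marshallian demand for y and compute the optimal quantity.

MRS = 2·(y−12)/(x−6). Tangency with p_x/p_y gives y−12 = (1/2)·(p_x/p_y)·(x−6).
After buying the subsistence bundle (6, 12), a share 2/3 of the remaining income goes to x: x* = 6 + 2/3·(M − 6p_x − 12p_y)/p_x.
Discretionary income = 192 − 6·5.6 − 12·6 = 86.4; y* = 12 + 1/3·86.4/6 = 16.8.

y* = 16.8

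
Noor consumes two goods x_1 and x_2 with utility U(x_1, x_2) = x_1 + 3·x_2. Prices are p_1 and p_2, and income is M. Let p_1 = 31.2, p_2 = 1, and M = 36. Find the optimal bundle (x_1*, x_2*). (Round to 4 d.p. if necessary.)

x_1* = 0, x_2* = 36

Linear utility — the consumer picks whichever good has higher MU/price: 1/31.2 = 0.0321 vs 3/1 = 3.
x_2 gives more utility per dollar, so spend all income on x_2: x_2* = M/p_2, x_1* = 0.
Numerically: x_1* = 0, x_2* = 36.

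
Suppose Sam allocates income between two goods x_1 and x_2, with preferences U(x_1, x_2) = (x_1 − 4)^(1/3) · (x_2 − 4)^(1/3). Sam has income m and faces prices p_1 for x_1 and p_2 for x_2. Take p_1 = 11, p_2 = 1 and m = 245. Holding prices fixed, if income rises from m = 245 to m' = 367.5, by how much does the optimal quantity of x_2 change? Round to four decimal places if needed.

Δx_2* = 61.25

Let x_1' = x_1−4, x_2' = x_2−4. MRS = x_2'/x_1' = p_1/p_2.
After buying the subsistence bundle (4, 4), a share 0.5 of the remaining income goes to x_1: x_1* = 4 + 0.5·(m − 4p_1 − 4p_2)/p_1.
Discretionary income = 245 − 4·11 − 4·1 = 197; x_2* = 4 + 0.5·197/1 = 102.5.
At m' = 367.5: x_2* = 163.75. Change: 163.75 − 102.5 = 61.25.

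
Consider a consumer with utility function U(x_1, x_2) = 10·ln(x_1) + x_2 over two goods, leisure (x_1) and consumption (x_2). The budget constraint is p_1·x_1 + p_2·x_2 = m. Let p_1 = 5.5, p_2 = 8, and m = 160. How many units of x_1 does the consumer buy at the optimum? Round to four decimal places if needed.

So x_1*(p_1,p_2) = 10·p_2/p_1, independent of income; and x_2* = (m − 10·p_2)/p_2.
At the given prices: x_1* = 10·8/5.5 = 14.5455.

x_1* = 14.5455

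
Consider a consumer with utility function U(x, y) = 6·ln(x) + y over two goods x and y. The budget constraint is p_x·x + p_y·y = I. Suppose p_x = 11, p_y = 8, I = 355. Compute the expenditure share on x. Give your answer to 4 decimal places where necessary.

share on x = 0.1352

Set MRS = p_x/p_y: (6/x)/1 = p_x/p_y.
So x*(p_x,p_y) = 6·p_y/p_x, independent of income; and y* = (I − 6·p_y)/p_y.
At the given prices: x* = 6·8/11 = 4.3636, and y* = 38.375.
Expenditure on x: 11·4.3636 = 48; share = 0.1352.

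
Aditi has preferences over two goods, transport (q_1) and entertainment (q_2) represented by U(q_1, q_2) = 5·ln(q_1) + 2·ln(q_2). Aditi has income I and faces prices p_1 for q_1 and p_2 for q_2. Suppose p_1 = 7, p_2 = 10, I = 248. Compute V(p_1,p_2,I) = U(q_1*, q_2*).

V = 20.0714

Tangency: MRS = (5/2)·q_2/q_1 = p_1/p_2.
So 5·p_2·q_2 = 2·p_1·q_1; combined with the budget, a share 5/7 of income goes to q_1.
Demand: q_1*(p_1,p_2,I) = 5/7·I/p_1 and q_2* = 2/7·I/p_2.
At p_1=7, p_2=10, I=248: q_1* = 5/7·248/7 = 25.3061, q_2* = 7.0857.
Utility at the optimum: U(25.3061, 7.0857) = 20.0714.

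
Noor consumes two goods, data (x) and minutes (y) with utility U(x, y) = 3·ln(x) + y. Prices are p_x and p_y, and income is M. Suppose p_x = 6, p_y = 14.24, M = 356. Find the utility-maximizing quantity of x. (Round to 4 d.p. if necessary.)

MU_x = 3/x, MU_y = 1. Tangency: 3/x = p_x/p_y.
So x*(p_x,p_y) = 3·p_y/p_x, independent of income; and y* = (M − 3·p_y)/p_y.
At the given prices: x* = 3·14.24/6 = 7.12.

x* = 7.12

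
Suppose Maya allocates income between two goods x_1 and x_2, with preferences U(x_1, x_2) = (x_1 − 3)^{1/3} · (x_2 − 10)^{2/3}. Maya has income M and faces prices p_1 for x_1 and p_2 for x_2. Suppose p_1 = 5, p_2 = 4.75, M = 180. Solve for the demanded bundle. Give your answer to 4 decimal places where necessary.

x_1* = 10.8333, x_2* = 26.4912

This is Cobb-Douglas in (x_1−3, x_2−10): tangency gives 1/3·p_2·(x_2−10) = 2/3·p_1·(x_1−3).
Substituting into the budget: x_1* = 3 + 1/3·(M − 3·p_1 − 10·p_2)/p_1, and x_2* = 10 + 2/3·(…)/p_2.
Discretionary income = 180 − 3·5 − 10·4.75 = 117.5; x_1* = 3 + 1/3·117.5/5 = 10.8333; x_2* = 10 + 2/3·117.5/4.75 = 26.4912.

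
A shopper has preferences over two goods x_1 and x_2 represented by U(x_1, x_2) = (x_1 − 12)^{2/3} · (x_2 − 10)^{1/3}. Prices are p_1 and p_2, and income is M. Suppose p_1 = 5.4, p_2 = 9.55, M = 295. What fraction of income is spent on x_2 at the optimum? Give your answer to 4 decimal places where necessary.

share on x_2 = 0.4759

Let x_1' = x_1−12, x_2' = x_2−10. MRS = 2·x_2'/x_1' = p_1/p_2.
Substituting into the budget: x_1* = 12 + 2/3·(M − 12·p_1 − 10·p_2)/p_1, and x_2* = 10 + 1/3·(…)/p_2.
Discretionary income = 295 − 12·5.4 − 10·9.55 = 134.7; x_1* = 12 + 2/3·134.7/5.4 = 28.6296; x_2* = 10 + 1/3·134.7/9.55 = 14.7016.
Expenditure on x_2: 9.55·14.7016 = 140.4; share = 0.4759.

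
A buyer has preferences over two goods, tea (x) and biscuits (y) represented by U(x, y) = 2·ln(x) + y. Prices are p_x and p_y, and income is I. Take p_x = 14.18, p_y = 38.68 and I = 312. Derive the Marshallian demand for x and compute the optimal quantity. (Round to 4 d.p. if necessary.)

x* = 5.4556

Set MRS = p_x/p_y: (2/x)/1 = p_x/p_y.
So x*(p_x,p_y) = 2·p_y/p_x, independent of income; and y* = (I − 2·p_y)/p_y.
At the given prices: x* = 2·38.68/14.18 = 5.4556.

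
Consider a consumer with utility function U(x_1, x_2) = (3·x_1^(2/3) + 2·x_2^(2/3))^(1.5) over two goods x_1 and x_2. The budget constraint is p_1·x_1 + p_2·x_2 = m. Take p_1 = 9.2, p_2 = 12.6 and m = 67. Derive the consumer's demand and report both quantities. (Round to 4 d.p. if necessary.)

x_1* = 6.2891, x_2* = 0.7254

MU_x_1 ∝ 3·x_1^(-1/3), MU_x_2 ∝ 2·x_2^(-1/3), so MRS = (3/2)·(x_2/x_1)^(1/3) = p_1/p_2.
Solve for the ratio: x_2/x_1 = [(2/3)·p_1/p_2]^(3).
Substitute x_2 = (x_2/x_1)·x_1 into the budget: x_1* = m/(p_1 + p_2·(x_2/x_1)).
Numerically x_2/x_1 = 0.11534, so x_1* = 67/(9.2 + 12.6·0.11534) = 6.2891 and x_2* = 0.11534·6.2891 = 0.7254.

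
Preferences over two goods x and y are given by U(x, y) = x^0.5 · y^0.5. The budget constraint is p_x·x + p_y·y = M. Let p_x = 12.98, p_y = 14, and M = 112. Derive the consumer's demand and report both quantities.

x* = 4.3143, y* = 4

The MRS is y/x. Set MRS = p_x/p_y.
Rearranging, p_y·y = p_x·x. Substituting into the budget gives p_x·x·(1 + 1) = M.
Demand: x*(p_x,p_y,M) = 0.5·M/p_x and y* = 0.5·M/p_y.
At p_x=12.98, p_y=14, M=112: x* = 0.5·112/12.98 = 4.3143, y* = 4.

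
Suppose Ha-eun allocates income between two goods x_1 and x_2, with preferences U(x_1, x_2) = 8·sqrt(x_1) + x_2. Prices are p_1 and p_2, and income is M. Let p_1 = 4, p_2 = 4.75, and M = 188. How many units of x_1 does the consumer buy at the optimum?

Set MRS = p_1/p_2: 4·x_1^(−1/2) = p_1/p_2.
Thus x_1* = (4·p_2/p_1)² — independent of M — with the rest of income spent on x_2.
Plugging in: x_1* = (4·4.75/4)² = 22.5625.

x_1* = 22.5625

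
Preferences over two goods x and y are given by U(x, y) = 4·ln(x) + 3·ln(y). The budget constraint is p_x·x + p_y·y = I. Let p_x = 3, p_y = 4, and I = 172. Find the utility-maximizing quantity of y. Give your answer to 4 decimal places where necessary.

MU_x/MU_y = (4·y)/(3·x); tangency sets this equal to p_x/p_y.
So 4·p_y·y = 3·p_x·x; combined with the budget, a share 4/7 of income goes to x.
Demand: x*(p_x,p_y,I) = 4/7·I/p_x and y* = 3/7·I/p_y.
At p_x=3, p_y=4, I=172: y* = 3/7·172/4 = 18.4286.

y* = 18.4286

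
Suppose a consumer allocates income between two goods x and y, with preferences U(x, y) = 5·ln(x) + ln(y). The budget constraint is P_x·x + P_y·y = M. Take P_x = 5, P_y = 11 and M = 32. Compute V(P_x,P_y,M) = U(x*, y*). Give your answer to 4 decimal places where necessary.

V = 7.646

Tangency: MRS = 5·y/x = P_x/P_y.
Rearranging, P_y·y = (1/5)·P_x·x. Substituting into the budget gives P_x·x·(1 + (1/5)) = M.
Demand: x*(P_x,P_y,M) = 5/6·M/P_x and y* = 1/6·M/P_y.
At P_x=5, P_y=11, M=32: x* = 5/6·32/5 = 5.3333, y* = 0.4848.
Utility at the optimum: U(5.3333, 0.4848) = 7.646.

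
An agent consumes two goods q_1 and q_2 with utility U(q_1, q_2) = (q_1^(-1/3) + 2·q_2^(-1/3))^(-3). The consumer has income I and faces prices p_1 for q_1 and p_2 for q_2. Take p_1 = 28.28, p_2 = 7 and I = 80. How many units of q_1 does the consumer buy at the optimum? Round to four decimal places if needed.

MRS = MU_q_1/MU_q_2 = (1/2)·(q_2/q_1)^(4/3). Set equal to p_1/p_2.
Hence q_2/q_1 = (2·p_1/p_2)^(1/(4/3)), i.e. raised to the 0.75 power.
Substitute q_2 = (q_2/q_1)·q_1 into the budget: q_1* = I/(p_1 + p_2·(q_2/q_1)).
Numerically q_2/q_1 = 4.79246, so q_1* = 80/(28.28 + 7·4.79246) = 1.2939.

q_1* = 1.2939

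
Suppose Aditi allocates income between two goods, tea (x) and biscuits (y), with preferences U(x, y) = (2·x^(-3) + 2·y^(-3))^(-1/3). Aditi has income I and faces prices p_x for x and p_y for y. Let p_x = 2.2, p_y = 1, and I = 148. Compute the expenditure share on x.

share on x = 0.6437

MU_x ∝ 2·x^(-4), MU_y ∝ 2·y^(-4), so MRS = (y/x)^(4) = p_x/p_y.
Solve for the ratio: y/x = [p_x/p_y]^(0.25).
Substitute y = (y/x)·x into the budget: x* = I/(p_x + p_y·(y/x)).
Numerically y/x = 1.217883, so x* = 148/(2.2 + 1·1.217883) = 43.3017 and y* = 1.217883·43.3017 = 52.7364.
Expenditure on x: 2.2·43.3017 = 95.2636; share = 0.6437.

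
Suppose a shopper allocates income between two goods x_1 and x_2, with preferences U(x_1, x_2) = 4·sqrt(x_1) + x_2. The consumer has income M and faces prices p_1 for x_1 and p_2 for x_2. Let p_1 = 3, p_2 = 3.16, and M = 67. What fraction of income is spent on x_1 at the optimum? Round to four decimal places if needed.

share on x_1 = 0.1987

Thus x_1* = (2·p_2/p_1)² — independent of M — with the rest of income spent on x_2.
Plugging in: x_1* = (2·3.16/3)² = 4.438, x_2* = 16.9892.
Expenditure on x_1: 3·4.438 = 13.3141; share = 0.1987.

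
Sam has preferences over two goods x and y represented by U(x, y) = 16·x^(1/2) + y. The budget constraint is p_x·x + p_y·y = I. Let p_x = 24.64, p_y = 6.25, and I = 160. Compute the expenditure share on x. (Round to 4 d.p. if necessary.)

Thus x* = (8·p_y/p_x)² — independent of I — with the rest of income spent on y.
Plugging in: x* = (8·6.25/24.64)² = 4.1177, y* = 9.3662.
Expenditure on x: 24.64·4.1177 = 101.461; share = 0.6341.

share on x = 0.6341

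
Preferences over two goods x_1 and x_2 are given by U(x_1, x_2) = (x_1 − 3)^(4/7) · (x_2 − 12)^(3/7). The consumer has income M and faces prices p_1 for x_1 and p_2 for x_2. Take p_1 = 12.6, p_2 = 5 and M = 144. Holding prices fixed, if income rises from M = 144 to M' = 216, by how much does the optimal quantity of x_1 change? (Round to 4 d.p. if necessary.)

Δx_1* = 3.2653

Let x_1' = x_1−3, x_2' = x_2−12. MRS = (4/3)·x_2'/x_1' = p_1/p_2.
After buying the subsistence bundle (3, 12), a share 4/7 of the remaining income goes to x_1: x_1* = 3 + 4/7·(M − 3p_1 − 12p_2)/p_1.
Discretionary income = 144 − 3·12.6 − 12·5 = 46.2; x_1* = 3 + 4/7·46.2/12.6 = 5.0952.
At M' = 216: x_1* = 8.3605. Change: 8.3605 − 5.0952 = 3.2653.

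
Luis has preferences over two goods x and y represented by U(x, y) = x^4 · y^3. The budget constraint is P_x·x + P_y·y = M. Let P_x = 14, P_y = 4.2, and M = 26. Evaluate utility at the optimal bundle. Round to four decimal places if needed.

Tangency: MRS = (4/3)·y/x = P_x/P_y.
So 4·P_y·y = 3·P_x·x; combined with the budget, a share 4/7 of income goes to x.
Demand: x*(P_x,P_y,M) = 4/7·M/P_x and y* = 3/7·M/P_y.
At P_x=14, P_y=4.2, M=26: x* = 4/7·26/14 = 1.0612, y* = 2.6531.
Utility at the optimum: U(1.0612, 2.6531) = 23.6849.

V = 23.6849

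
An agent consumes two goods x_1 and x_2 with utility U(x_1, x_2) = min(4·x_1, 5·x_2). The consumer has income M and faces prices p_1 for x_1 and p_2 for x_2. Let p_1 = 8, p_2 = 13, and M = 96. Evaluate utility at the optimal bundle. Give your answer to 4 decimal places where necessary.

V = 20.8696

With perfect complements, no substitution: consume in ratio x_1:x_2 = 5:4.
Budget: p_1·x_1 + p_2·(4/5)·x_1 = M, so (5·p_1 + 4·p_2)·x_1 = 5·M.
Demand: x_1*(p_1,p_2,M) = 5·M/(5·p_1 + 4·p_2), x_2* = 4·M/(5·p_1 + 4·p_2).
Here 5·8 + 4·13 = 92, giving x_1* = 5.2174 and x_2* = 4.1739.
Utility at the optimum: U(5.2174, 4.1739) = 20.8696.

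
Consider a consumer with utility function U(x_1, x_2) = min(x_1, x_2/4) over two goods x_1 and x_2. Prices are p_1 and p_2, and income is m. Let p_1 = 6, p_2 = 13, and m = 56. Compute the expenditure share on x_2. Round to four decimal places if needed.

share on x_2 = 0.8966

Leontief preferences: the optimum is at the kink where x_1/1 = x_2/4, i.e. x_2 = 4·x_1.
Budget: p_1·x_1 + p_2·4·x_1 = m, so (p_1 + 4·p_2)·x_1 = m.
Demand: x_1*(p_1,p_2,m) = m/(p_1 + 4·p_2), x_2* = 4·m/(p_1 + 4·p_2).
Here 6 + 4·13 = 58, giving x_1* = 0.9655 and x_2* = 3.8621.
Expenditure on x_2: 13·3.8621 = 50.2069; share = 0.8966.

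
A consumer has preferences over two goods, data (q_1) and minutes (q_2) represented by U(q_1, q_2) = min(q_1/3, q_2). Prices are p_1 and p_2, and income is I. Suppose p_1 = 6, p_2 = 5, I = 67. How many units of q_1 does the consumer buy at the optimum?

q_1* = 8.7391

Leontief preferences: the optimum is at the kink where q_1/3 = q_2/1, i.e. q_2 = (1/3)·q_1.
Budget: p_1·q_1 + p_2·(1/3)·q_1 = I, so (3·p_1 + p_2)·q_1 = 3·I.
Demand: q_1*(p_1,p_2,I) = 3·I/(3·p_1 + p_2), q_2* = I/(3·p_1 + p_2).
Here 3·6 + 5 = 23, giving q_1* = 8.7391.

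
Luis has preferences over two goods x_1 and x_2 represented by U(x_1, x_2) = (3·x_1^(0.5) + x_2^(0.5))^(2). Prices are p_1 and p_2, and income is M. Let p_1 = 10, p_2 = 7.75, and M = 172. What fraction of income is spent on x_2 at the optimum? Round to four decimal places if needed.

With the ratio pinned down, the budget gives x_1* = M/(p_1 + p_2·(x_2/x_1)) and x_2* = (x_2/x_1)·x_1*.
Numerically x_2/x_1 = 0.184992, so x_1* = 172/(10 + 7.75·0.184992) = 15.0433 and x_2* = 0.184992·15.0433 = 2.7829.
Expenditure on x_2: 7.75·2.7829 = 21.5674; share = 0.1254.

share on x_2 = 0.1254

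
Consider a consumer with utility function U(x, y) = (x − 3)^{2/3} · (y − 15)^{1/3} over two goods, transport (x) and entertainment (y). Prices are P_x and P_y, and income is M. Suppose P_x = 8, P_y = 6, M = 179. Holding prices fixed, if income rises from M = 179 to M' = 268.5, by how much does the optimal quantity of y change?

Δy* = 4.9722

This is Cobb-Douglas in (x−3, y−15): tangency gives 2/3·P_y·(y−15) = 1/3·P_x·(x−3).
After buying the subsistence bundle (3, 15), a share 2/3 of the remaining income goes to x: x* = 3 + 2/3·(M − 3P_x − 15P_y)/P_x.
Discretionary income = 179 − 3·8 − 15·6 = 65; y* = 15 + 1/3·65/6 = 18.6111.
At M' = 268.5: y* = 23.5833. Change: 23.5833 − 18.6111 = 4.9722.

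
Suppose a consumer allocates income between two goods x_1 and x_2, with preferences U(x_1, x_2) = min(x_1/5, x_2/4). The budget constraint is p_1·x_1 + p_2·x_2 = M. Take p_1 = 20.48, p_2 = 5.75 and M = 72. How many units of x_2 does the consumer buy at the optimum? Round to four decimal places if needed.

x_2* = 2.2967

With perfect complements, no substitution: consume in ratio x_1:x_2 = 5:4.
Budget: p_1·x_1 + p_2·(4/5)·x_1 = M, so (5·p_1 + 4·p_2)·x_1 = 5·M.
Demand: x_1*(p_1,p_2,M) = 5·M/(5·p_1 + 4·p_2), x_2* = 4·M/(5·p_1 + 4·p_2).
Here 5·20.48 + 4·5.75 = 125.4, giving x_2* = 2.2967.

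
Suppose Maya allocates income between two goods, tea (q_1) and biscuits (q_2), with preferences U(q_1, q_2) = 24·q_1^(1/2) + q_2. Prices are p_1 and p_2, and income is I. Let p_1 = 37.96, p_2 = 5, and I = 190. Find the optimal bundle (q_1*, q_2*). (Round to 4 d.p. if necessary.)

q_1* = 2.4983, q_2* = 19.0327

Utility is quasi-linear in q_2; the FOC for q_1 is 12/√q_1 = p_1/p_2.
Solve: √q_1 = 12·p_2/p_1, so q_1*(p_1,p_2) = (12·p_2/p_1)², and q_2* = (I − p_1·q_1*)/p_2.
Plugging in: q_1* = (12·5/37.96)² = 2.4983, q_2* = 19.0327.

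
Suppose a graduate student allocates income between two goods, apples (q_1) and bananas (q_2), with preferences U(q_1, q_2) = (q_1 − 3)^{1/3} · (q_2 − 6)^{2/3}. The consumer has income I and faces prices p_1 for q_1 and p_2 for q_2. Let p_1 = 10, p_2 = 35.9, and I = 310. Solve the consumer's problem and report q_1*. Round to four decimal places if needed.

q_1* = 5.1533

This is Cobb-Douglas in (q_1−3, q_2−6): tangency gives 1/3·p_2·(q_2−6) = 2/3·p_1·(q_1−3).
After buying the subsistence bundle (3, 6), a share 1/3 of the remaining income goes to q_1: q_1* = 3 + 1/3·(I − 3p_1 − 6p_2)/p_1.
Discretionary income = 310 − 3·10 − 6·35.9 = 64.6; q_1* = 3 + 1/3·64.6/10 = 5.1533.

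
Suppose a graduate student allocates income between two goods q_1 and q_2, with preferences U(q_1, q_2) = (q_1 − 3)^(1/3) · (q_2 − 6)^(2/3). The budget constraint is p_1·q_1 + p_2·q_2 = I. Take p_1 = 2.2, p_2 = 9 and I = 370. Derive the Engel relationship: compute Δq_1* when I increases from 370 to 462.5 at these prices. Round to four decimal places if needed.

Let q_1' = q_1−3, q_2' = q_2−6. MRS = (1/2)·q_2'/q_1' = p_1/p_2.
Substituting into the budget: q_1* = 3 + 1/3·(I − 3·p_1 − 6·p_2)/p_1, and q_2* = 6 + 2/3·(…)/p_2.
Discretionary income = 370 − 3·2.2 − 6·9 = 309.4; q_1* = 3 + 1/3·309.4/2.2 = 49.8788.
At I' = 462.5: q_1* = 63.8939. Change: 63.8939 − 49.8788 = 14.0152.

Δq_1* = 14.0152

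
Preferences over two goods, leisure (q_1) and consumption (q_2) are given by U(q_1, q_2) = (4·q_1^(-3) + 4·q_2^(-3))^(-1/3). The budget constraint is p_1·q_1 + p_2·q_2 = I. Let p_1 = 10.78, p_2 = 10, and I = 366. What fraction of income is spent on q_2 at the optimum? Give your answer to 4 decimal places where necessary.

share on q_2 = 0.4859

With the ratio pinned down, the budget gives q_1* = I/(p_1 + p_2·(q_2/q_1)) and q_2* = (q_2/q_1)·q_1*.
Numerically q_2/q_1 = 1.018954, so q_1* = 366/(10.78 + 10·1.018954) = 17.4539 and q_2* = 1.018954·17.4539 = 17.7847.
Expenditure on q_2: 10·17.7847 = 177.8471; share = 0.4859.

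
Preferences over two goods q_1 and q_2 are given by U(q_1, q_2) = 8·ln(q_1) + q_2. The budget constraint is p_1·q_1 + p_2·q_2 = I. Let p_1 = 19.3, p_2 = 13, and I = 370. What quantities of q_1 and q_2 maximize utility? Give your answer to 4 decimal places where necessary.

q_1* = 5.3886, q_2* = 20.4615

Set MRS = p_1/p_2: (8/q_1)/1 = p_1/p_2.
So q_1*(p_1,p_2) = 8·p_2/p_1, independent of income; and q_2* = (I − 8·p_2)/p_2.
At the given prices: q_1* = 8·13/19.3 = 5.3886, and q_2* = 20.4615.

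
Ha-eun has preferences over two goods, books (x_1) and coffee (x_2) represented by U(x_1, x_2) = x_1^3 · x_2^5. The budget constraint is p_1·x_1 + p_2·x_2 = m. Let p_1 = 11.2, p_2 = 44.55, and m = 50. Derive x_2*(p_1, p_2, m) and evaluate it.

x_2* = 0.7015

Demand: x_1*(p_1,p_2,m) = 0.375·m/p_1 and x_2* = 0.625·m/p_2.
At p_1=11.2, p_2=44.55, m=50: x_2* = 0.625·50/44.55 = 0.7015.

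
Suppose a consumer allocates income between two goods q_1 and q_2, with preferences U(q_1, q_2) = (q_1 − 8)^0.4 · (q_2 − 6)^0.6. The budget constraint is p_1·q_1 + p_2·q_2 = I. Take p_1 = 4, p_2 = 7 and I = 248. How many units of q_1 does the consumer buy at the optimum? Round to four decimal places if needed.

q_1* = 25.4

MRS = (2/3)·(q_2−6)/(q_1−8). Tangency with p_1/p_2 gives q_2−6 = (3/2)·(p_1/p_2)·(q_1−8).
Substituting into the budget: q_1* = 8 + 0.4·(I − 8·p_1 − 6·p_2)/p_1, and q_2* = 6 + 0.6·(…)/p_2.
Discretionary income = 248 − 8·4 − 6·7 = 174; q_1* = 8 + 0.4·174/4 = 25.4.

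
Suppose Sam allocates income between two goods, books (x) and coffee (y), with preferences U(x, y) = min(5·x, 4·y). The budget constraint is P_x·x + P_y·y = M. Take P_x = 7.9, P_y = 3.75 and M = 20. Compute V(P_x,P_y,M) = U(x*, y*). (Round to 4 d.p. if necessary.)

Leontief preferences: the optimum is at the kink where x/4 = y/5, i.e. y = (5/4)·x.
Budget: P_x·x + P_y·(5/4)·x = M, so (4·P_x + 5·P_y)·x = 4·M.
Demand: x*(P_x,P_y,M) = 4·M/(4·P_x + 5·P_y), y* = 5·M/(4·P_x + 5·P_y).
Here 4·7.9 + 5·3.75 = 50.35, giving x* = 1.5889 and y* = 1.9861.
Utility at the optimum: U(1.5889, 1.9861) = 7.9444.

V = 7.9444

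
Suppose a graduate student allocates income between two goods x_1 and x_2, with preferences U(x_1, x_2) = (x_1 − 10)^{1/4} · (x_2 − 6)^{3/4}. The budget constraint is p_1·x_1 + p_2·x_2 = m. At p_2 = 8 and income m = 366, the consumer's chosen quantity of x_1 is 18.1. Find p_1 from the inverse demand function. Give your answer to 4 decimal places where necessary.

p_1 = 7.5

Let x_1' = x_1−10, x_2' = x_2−6. MRS = (1/3)·x_2'/x_1' = p_1/p_2.
After buying the subsistence bundle (10, 6), a share 0.25 of the remaining income goes to x_1: x_1* = 10 + 0.25·(m − 10p_1 − 6p_2)/p_1.
Set x_1* = 18.1 in the demand function and solve for p_1: p_1 = 7.5.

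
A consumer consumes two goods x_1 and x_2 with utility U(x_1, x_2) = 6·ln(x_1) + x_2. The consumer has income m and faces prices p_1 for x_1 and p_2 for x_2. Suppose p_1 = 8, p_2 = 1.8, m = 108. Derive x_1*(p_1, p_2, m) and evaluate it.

Set MRS = p_1/p_2: (6/x_1)/1 = p_1/p_2.
So x_1*(p_1,p_2) = 6·p_2/p_1, independent of income; and x_2* = (m − 6·p_2)/p_2.
At the given prices: x_1* = 6·1.8/8 = 1.35.

x_1* = 1.35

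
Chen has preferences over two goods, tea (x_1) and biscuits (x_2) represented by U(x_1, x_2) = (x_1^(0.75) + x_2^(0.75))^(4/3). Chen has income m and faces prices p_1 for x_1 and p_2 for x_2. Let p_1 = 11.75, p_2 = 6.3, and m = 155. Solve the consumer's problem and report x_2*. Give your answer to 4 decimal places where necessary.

With the ratio pinned down, the budget gives x_1* = m/(p_1 + p_2·(x_2/x_1)) and x_2* = (x_2/x_1)·x_1*.
Numerically x_2/x_1 = 12.100109, so x_1* = 155/(11.75 + 6.3·12.100109) = 1.7618 and x_2* = 12.100109·1.7618 = 21.3174.

x_2* = 21.3174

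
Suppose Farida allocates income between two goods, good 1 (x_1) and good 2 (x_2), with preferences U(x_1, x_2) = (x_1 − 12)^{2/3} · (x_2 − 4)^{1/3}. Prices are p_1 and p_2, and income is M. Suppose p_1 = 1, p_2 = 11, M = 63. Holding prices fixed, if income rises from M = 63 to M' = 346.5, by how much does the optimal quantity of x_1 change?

MRS = 2·(x_2−4)/(x_1−12). Tangency with p_1/p_2 gives x_2−4 = (1/2)·(p_1/p_2)·(x_1−12).
Substituting into the budget: x_1* = 12 + 2/3·(M − 12·p_1 − 4·p_2)/p_1, and x_2* = 4 + 1/3·(…)/p_2.
Discretionary income = 63 − 12·1 − 4·11 = 7; x_1* = 12 + 2/3·7/1 = 16.6667.
At M' = 346.5: x_1* = 205.6667. Change: 205.6667 − 16.6667 = 189.

Δx_1* = 189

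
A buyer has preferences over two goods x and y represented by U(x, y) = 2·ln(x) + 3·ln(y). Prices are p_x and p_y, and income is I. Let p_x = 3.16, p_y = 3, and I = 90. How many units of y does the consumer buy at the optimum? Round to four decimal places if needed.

y* = 18

Demand: x*(p_x,p_y,I) = 0.4·I/p_x and y* = 0.6·I/p_y.
At p_x=3.16, p_y=3, I=90: y* = 0.6·90/3 = 18.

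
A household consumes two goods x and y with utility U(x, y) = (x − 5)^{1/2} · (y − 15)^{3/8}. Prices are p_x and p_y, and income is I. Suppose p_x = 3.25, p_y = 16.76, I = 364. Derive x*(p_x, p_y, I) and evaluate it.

x* = 21.9407

Let x' = x−5, y' = y−15. MRS = (4/3)·y'/x' = p_x/p_y.
Substituting into the budget: x* = 5 + 4/7·(I − 5·p_x − 15·p_y)/p_x, and y* = 15 + 3/7·(…)/p_y.
Discretionary income = 364 − 5·3.25 − 15·16.76 = 96.35; x* = 5 + 4/7·96.35/3.25 = 21.9407.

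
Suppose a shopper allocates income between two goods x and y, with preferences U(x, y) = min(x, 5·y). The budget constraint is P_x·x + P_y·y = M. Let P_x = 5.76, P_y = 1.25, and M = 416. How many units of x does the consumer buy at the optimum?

With perfect complements, no substitution: consume in ratio x:y = 5:1.
Budget: P_x·x + P_y·(1/5)·x = M, so (5·P_x + P_y)·x = 5·M.
Demand: x*(P_x,P_y,M) = 5·M/(5·P_x + P_y), y* = M/(5·P_x + P_y).
Here 5·5.76 + 1.25 = 30.05, giving x* = 69.218.

x* = 69.218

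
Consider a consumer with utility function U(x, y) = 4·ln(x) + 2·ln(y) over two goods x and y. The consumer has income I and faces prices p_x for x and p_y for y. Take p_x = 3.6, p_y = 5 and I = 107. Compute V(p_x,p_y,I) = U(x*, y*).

V = 15.8753

The MRS is 2·y/x. Set MRS = p_x/p_y.
So 4·p_y·y = 2·p_x·x; combined with the budget, a share 2/3 of income goes to x.
Demand: x*(p_x,p_y,I) = 2/3·I/p_x and y* = 1/3·I/p_y.
At p_x=3.6, p_y=5, I=107: x* = 2/3·107/3.6 = 19.8148, y* = 7.1333.
Utility at the optimum: U(19.8148, 7.1333) = 15.8753.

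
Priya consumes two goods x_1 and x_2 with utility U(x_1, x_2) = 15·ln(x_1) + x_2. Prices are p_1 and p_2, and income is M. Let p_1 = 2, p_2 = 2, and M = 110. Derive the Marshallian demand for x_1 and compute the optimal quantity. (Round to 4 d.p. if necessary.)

Set MRS = p_1/p_2: (15/x_1)/1 = p_1/p_2.
So x_1*(p_1,p_2) = 15·p_2/p_1, independent of income; and x_2* = (M − 15·p_2)/p_2.
At the given prices: x_1* = 15·2/2 = 15.

x_1* = 15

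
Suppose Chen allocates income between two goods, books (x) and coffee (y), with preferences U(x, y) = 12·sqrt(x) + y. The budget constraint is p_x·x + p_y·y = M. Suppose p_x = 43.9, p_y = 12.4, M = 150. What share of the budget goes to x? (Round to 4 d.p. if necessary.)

share on x = 0.8406

MU_x = 6/√x, MU_y = 1. Tangency: 6/√x = p_x/p_y.
Solve: √x = 6·p_y/p_x, so x*(p_x,p_y) = (6·p_y/p_x)², and y* = (M − p_x·x*)/p_y.
Plugging in: x* = (6·12.4/43.9)² = 2.8722, y* = 1.9282.
Expenditure on x: 43.9·2.8722 = 126.0902; share = 0.8406.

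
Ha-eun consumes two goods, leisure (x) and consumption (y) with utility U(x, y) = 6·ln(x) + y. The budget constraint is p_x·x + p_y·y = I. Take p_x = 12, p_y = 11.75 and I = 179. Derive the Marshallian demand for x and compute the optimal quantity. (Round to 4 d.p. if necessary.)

x* = 5.875

So x*(p_x,p_y) = 6·p_y/p_x, independent of income; and y* = (I − 6·p_y)/p_y.
At the given prices: x* = 6·11.75/12 = 5.875.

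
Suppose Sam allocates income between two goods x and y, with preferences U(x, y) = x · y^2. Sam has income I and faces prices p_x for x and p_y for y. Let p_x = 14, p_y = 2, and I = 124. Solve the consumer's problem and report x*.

MU_x/MU_y = (y)/(2·x); tangency sets this equal to p_x/p_y.
So p_y·y = 2·p_x·x; combined with the budget, a share 1/3 of income goes to x.
Demand: x*(p_x,p_y,I) = 1/3·I/p_x and y* = 2/3·I/p_y.
At p_x=14, p_y=2, I=124: x* = 1/3·124/14 = 2.9524.

x* = 2.9524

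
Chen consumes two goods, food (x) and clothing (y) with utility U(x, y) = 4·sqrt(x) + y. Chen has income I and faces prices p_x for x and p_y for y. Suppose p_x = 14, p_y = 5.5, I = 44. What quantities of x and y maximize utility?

Set MRS = p_x/p_y: 2·x^(−1/2) = p_x/p_y.
Thus x* = (2·p_y/p_x)² — independent of I — with the rest of income spent on y.
Plugging in: x* = (2·5.5/14)² = 0.6173, y* = 6.4286.

x* = 0.6173, y* = 6.4286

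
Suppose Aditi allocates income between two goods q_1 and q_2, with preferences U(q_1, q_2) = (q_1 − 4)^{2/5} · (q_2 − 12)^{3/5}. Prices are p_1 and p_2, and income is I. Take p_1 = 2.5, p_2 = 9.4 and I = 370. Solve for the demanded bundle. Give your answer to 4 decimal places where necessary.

MRS = (2/3)·(q_2−12)/(q_1−4). Tangency with p_1/p_2 gives q_2−12 = (3/2)·(p_1/p_2)·(q_1−4).
Substituting into the budget: q_1* = 4 + 0.4·(I − 4·p_1 − 12·p_2)/p_1, and q_2* = 12 + 0.6·(…)/p_2.
Discretionary income = 370 − 4·2.5 − 12·9.4 = 247.2; q_1* = 4 + 0.4·247.2/2.5 = 43.552; q_2* = 12 + 0.6·247.2/9.4 = 27.7787.

q_1* = 43.552, q_2* = 27.7787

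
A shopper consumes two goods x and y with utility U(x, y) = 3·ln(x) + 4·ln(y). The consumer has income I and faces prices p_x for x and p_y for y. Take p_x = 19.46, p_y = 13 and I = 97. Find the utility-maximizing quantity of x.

x* = 2.1363

At p_x=19.46, p_y=13, I=97: x* = 3/7·97/19.46 = 2.1363.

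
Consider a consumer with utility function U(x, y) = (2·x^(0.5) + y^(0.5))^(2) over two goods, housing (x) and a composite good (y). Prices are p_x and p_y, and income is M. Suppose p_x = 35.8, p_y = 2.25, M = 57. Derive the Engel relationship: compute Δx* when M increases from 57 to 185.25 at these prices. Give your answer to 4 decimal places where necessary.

Δx* = 0.7197

Numerically y/x = 63.290864, so x* = 57/(35.8 + 2.25·63.290864) = 0.3199.
At M' = 185.25: x* = 1.0395. Change: 1.0395 − 0.3199 = 0.7197.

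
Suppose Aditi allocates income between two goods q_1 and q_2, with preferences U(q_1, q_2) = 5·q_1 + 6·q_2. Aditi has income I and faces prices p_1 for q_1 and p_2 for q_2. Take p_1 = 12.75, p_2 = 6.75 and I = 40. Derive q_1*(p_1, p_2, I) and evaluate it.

Linear utility — the consumer picks whichever good has higher MU/price: 5/12.75 = 0.3922 vs 6/6.75 = 0.8889.
q_2 gives more utility per dollar, so spend all income on q_2: q_2* = I/p_2, q_1* = 0.
Numerically: q_1* = 0, q_2* = 5.9259.

q_1* = 0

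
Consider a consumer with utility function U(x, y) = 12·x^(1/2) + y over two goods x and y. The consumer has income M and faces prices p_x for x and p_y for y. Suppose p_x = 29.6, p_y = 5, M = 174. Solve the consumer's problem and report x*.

Thus x* = (6·p_y/p_x)² — independent of M — with the rest of income spent on y.
Plugging in: x* = (6·5/29.6)² = 1.0272.

x* = 1.0272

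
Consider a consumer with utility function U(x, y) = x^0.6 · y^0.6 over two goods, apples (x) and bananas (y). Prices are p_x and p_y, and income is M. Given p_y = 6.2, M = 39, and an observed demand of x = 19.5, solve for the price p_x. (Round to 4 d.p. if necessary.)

p_x = 1

MU_x/MU_y = (0.6·y)/(0.6·x); tangency sets this equal to p_x/p_y.
Rearranging, p_y·y = p_x·x. Substituting into the budget gives p_x·x·(1 + 1) = M.
Demand: x*(p_x,p_y,M) = 0.5·M/p_x and y* = 0.5·M/p_y.
Set x* = 19.5 in the demand function and solve for p_x: p_x = 1.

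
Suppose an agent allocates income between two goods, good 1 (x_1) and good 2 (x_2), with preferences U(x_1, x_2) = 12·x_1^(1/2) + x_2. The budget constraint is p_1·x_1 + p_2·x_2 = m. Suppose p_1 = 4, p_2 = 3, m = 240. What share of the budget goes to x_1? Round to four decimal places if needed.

Plugging in: x_1* = (6·3/4)² = 20.25, x_2* = 53.
Expenditure on x_1: 4·20.25 = 81; share = 0.3375.

share on x_1 = 0.3375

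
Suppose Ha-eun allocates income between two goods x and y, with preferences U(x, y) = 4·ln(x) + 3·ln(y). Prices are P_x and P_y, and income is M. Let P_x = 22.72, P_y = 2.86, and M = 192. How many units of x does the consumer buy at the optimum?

x* = 4.829

Tangency: MRS = (4/3)·y/x = P_x/P_y.
Rearranging, P_y·y = (3/4)·P_x·x. Substituting into the budget gives P_x·x·(1 + (3/4)) = M.
Demand: x*(P_x,P_y,M) = 4/7·M/P_x and y* = 3/7·M/P_y.
At P_x=22.72, P_y=2.86, M=192: x* = 4/7·192/22.72 = 4.829.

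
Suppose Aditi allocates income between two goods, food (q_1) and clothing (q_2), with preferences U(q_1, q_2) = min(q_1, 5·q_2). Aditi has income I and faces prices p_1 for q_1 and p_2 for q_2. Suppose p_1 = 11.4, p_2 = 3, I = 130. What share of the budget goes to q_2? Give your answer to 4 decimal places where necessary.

Demand: q_1*(p_1,p_2,I) = 5·I/(5·p_1 + p_2), q_2* = I/(5·p_1 + p_2).
Here 5·11.4 + 3 = 60, giving q_1* = 10.8333 and q_2* = 2.1667.
Expenditure on q_2: 3·2.1667 = 6.5; share = 0.05.

share on q_2 = 0.05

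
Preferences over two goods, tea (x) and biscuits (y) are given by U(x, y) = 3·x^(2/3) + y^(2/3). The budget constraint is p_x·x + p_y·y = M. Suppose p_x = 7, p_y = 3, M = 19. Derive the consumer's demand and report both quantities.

x* = 2.2588, y* = 1.0628

From the CES first-order condition, 3·(y/x)^(1/3) = p_x/p_y.
Hence y/x = ((1/3)·p_x/p_y)^(1/(1/3)), i.e. raised to the 3 power.
With the ratio pinned down, the budget gives x* = M/(p_x + p_y·(y/x)) and y* = (y/x)·x*.
Numerically y/x = 0.470508, so x* = 19/(7 + 3·0.470508) = 2.2588 and y* = 0.470508·2.2588 = 1.0628.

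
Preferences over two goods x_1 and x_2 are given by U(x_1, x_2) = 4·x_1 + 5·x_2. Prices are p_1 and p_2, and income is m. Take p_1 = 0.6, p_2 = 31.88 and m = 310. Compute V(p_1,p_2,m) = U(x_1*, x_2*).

Perfect substitutes: compare marginal utility per dollar. 4/p_1 vs 5/p_2 → 6.6667 vs 0.1568.
x_1 gives more utility per dollar, so spend all income on x_1: x_1* = m/p_1, x_2* = 0.
Numerically: x_1* = 516.6667, x_2* = 0.
Utility at the optimum: U(516.6667, 0) = 2066.6667.

V = 2066.6667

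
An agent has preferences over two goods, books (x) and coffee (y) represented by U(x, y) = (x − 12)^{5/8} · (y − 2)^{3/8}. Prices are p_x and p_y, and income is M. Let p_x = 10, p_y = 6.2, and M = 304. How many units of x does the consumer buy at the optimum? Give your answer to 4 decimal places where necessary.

x* = 22.725

Let x' = x−12, y' = y−2. MRS = (5/3)·y'/x' = p_x/p_y.
After buying the subsistence bundle (12, 2), a share 0.625 of the remaining income goes to x: x* = 12 + 0.625·(M − 12p_x − 2p_y)/p_x.
Discretionary income = 304 − 12·10 − 2·6.2 = 171.6; x* = 12 + 0.625·171.6/10 = 22.725.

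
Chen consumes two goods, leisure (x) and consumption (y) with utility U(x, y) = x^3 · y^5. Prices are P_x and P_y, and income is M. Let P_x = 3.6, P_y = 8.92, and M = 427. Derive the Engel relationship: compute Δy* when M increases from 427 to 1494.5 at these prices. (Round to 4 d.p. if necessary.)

The MRS is (3/5)·y/x. Set MRS = P_x/P_y.
So 3·P_y·y = 5·P_x·x; combined with the budget, a share 0.375 of income goes to x.
Demand: x*(P_x,P_y,M) = 0.375·M/P_x and y* = 0.625·M/P_y.
At P_x=3.6, P_y=8.92, M=427: y* = 0.625·427/8.92 = 29.9187.
At M' = 1494.5: y* = 104.7155. Change: 104.7155 − 29.9187 = 74.7968.

Δy* = 74.7968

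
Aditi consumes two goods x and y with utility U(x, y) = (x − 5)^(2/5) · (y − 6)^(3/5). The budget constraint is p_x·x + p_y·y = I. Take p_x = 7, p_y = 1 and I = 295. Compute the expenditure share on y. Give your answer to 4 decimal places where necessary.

share on y = 0.5369

Let x' = x−5, y' = y−6. MRS = (2/3)·y'/x' = p_x/p_y.
After buying the subsistence bundle (5, 6), a share 0.4 of the remaining income goes to x: x* = 5 + 0.4·(I − 5p_x − 6p_y)/p_x.
Discretionary income = 295 − 5·7 − 6·1 = 254; x* = 5 + 0.4·254/7 = 19.5143; y* = 6 + 0.6·254/1 = 158.4.
Expenditure on y: 1·158.4 = 158.4; share = 0.5369.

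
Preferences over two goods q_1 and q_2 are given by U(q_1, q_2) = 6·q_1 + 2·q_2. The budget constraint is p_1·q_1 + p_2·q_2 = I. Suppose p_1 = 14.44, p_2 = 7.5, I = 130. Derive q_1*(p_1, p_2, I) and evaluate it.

q_1* = 9.0028

q_1 gives more utility per dollar, so spend all income on q_1: q_1* = I/p_1, q_2* = 0.
Numerically: q_1* = 9.0028, q_2* = 0.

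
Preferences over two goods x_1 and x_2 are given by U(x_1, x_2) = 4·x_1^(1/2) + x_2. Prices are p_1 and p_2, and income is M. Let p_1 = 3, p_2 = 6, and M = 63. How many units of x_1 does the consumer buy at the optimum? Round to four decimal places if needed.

x_1* = 16

Set MRS = p_1/p_2: 2·x_1^(−1/2) = p_1/p_2.
Thus x_1* = (2·p_2/p_1)² — independent of M — with the rest of income spent on x_2.
Plugging in: x_1* = (2·6/3)² = 16.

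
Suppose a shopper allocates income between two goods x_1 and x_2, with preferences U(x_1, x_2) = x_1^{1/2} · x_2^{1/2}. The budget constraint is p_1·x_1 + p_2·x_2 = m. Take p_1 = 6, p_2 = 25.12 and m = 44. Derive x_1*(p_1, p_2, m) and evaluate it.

x_1* = 3.6667

The MRS is x_2/x_1. Set MRS = p_1/p_2.
So 0.5·p_2·x_2 = 0.5·p_1·x_1; combined with the budget, a share 0.5 of income goes to x_1.
Demand: x_1*(p_1,p_2,m) = 0.5·m/p_1 and x_2* = 0.5·m/p_2.
At p_1=6, p_2=25.12, m=44: x_1* = 0.5·44/6 = 3.6667.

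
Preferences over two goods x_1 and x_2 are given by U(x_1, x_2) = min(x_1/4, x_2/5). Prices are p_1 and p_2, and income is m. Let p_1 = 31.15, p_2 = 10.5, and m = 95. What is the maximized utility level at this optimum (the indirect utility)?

V = 0.5364

Leontief preferences: the optimum is at the kink where x_1/4 = x_2/5, i.e. x_2 = (5/4)·x_1.
Budget: p_1·x_1 + p_2·(5/4)·x_1 = m, so (4·p_1 + 5·p_2)·x_1 = 4·m.
Demand: x_1*(p_1,p_2,m) = 4·m/(4·p_1 + 5·p_2), x_2* = 5·m/(4·p_1 + 5·p_2).
Here 4·31.15 + 5·10.5 = 177.1, giving x_1* = 2.1457 and x_2* = 2.6821.
Utility at the optimum: U(2.1457, 2.6821) = 0.5364.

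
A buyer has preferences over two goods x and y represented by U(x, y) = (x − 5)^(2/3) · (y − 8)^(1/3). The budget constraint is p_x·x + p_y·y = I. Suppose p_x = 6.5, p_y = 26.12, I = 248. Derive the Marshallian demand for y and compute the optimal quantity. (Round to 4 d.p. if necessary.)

This is Cobb-Douglas in (x−5, y−8): tangency gives 2/3·p_y·(y−8) = 1/3·p_x·(x−5).
After buying the subsistence bundle (5, 8), a share 2/3 of the remaining income goes to x: x* = 5 + 2/3·(I − 5p_x − 8p_y)/p_x.
Discretionary income = 248 − 5·6.5 − 8·26.12 = 6.54; y* = 8 + 1/3·6.54/26.12 = 8.0835.

y* = 8.0835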